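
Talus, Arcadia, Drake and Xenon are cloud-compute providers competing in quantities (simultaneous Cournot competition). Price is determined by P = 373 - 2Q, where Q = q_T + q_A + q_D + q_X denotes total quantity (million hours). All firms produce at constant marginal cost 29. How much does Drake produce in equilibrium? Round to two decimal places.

34.40

Each firm earns π_i = (373 - 2Q)q_i - 29q_i.
Setting ∂π_i/∂q_i = 0 with rivals' quantities fixed: 344 - 4q_i - 2·Σ_{j≠i} q_j = 0.
By symmetry each firm produces the same amount; substituting Σ_{j≠i} q_j = 3q_i yields q_i = 344/10 = 172/5.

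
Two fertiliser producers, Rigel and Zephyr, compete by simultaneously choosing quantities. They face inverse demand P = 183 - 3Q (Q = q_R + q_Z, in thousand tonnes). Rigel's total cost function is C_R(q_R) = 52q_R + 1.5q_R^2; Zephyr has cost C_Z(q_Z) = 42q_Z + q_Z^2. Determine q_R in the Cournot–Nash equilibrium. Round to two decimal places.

Rigel's profit: π_R = (183 - 3Q)q_R - (52q_R + (3/2)q_R²). Setting ∂π_R/∂q_R = 0: 131 - 9q_R - 3(q_Z) = 0.
Zephyr's first-order condition: 141 - 8q_Z - 3(q_R) = 0.
So q_R = (131 - 3q_Z)/9 and q_Z = (141 - 3q_R)/8.
Substituting one into the other gives q_R = 625/63 and q_Z = 292/21.

9.92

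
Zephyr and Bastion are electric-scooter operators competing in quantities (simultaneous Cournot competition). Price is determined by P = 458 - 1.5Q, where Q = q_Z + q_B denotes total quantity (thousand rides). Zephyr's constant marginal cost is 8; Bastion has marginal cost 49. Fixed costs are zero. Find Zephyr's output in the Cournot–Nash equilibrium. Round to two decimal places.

Zephyr's profit: π_Z = (458 - 1.5Q)q_Z - (8q_Z). Setting ∂π_Z/∂q_Z = 0: 450 - 3q_Z - (3/2)(q_B) = 0.
Bastion's first-order condition: 409 - 3q_B - (3/2)(q_Z) = 0.
Best responses: q_Z = (450 - (3/2)q_B)/3, q_B = (409 - (3/2)q_Z)/3.
Substituting one into the other gives q_Z = 982/9 and q_B = 736/9.

109.11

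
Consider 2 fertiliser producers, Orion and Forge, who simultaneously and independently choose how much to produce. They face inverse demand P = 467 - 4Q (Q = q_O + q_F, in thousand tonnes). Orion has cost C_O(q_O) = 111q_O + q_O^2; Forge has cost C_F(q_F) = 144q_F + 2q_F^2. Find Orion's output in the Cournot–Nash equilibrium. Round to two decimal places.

28.65

Orion's profit: π_O = (467 - 4Q)q_O - (111q_O + q_O²). Setting ∂π_O/∂q_O = 0: 356 - 10q_O - 4(q_F) = 0.
Forge's profit: π_F = (467 - 4Q)q_F - (144q_F + 2q_F²). Setting ∂π_F/∂q_F = 0: 323 - 12q_F - 4(q_O) = 0.
Best responses: q_O = (356 - 4q_F)/10, q_F = (323 - 4q_O)/12.
Substituting one into the other gives q_O = 745/26 and q_F = 903/52.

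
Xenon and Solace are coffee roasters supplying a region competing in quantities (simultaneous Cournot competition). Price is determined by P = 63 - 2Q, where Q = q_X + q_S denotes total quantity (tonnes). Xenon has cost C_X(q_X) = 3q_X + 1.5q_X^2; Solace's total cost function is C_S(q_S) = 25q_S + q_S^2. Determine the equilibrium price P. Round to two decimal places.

40.37

Xenon's profit: π_X = (63 - 2Q)q_X - (3q_X + (3/2)q_X²). Setting ∂π_X/∂q_X = 0: 60 - 7q_X - 2(q_S) = 0.
Solace's profit: π_S = (63 - 2Q)q_S - (25q_S + q_S²). Setting ∂π_S/∂q_S = 0: 38 - 6q_S - 2(q_X) = 0.
Best responses: q_X = (60 - 2q_S)/7, q_S = (38 - 2q_X)/6.
Substituting one into the other gives q_X = 142/19 and q_S = 73/19.
Total output Q = 215/19, so price P = 63 - 2·(215/19) = 767/19.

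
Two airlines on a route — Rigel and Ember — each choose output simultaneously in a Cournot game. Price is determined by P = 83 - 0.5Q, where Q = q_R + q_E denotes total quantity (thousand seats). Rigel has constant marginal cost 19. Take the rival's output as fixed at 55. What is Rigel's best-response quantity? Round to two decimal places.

With the rival's output fixed at 55, Rigel's profit is π_R = (83 - (1/2)·55 - (1/2)q_R)q_R - (19q_R) = (111/2 - (1/2)q_R)q_R - (19q_R).
∂π_R/∂q_R = 73/2 - q_R = 0, so q_R = 73/2.

36.50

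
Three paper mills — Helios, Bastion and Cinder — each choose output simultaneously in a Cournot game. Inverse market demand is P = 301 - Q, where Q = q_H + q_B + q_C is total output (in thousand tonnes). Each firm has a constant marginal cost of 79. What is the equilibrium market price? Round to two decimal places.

A representative firm's profit is π_i = q_i(301 - Q) - 79q_i.
Setting ∂π_i/∂q_i = 0 with rivals' quantities fixed: 222 - 2q_i - Σ_{j≠i} q_j = 0.
With identical firms every q_j equals q_i, so Σ_{j≠i} q_j = 2q_i and 222 = 4q_i, giving q_i = 111/2.
Total output Q = 333/2, so price P = 301 - 333/2 = 269/2.

134.50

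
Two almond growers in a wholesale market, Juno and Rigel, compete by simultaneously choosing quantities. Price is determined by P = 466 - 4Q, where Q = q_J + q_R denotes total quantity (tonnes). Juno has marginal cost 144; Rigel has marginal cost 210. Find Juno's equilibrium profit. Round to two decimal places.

4181.78

Juno's profit: π_J = (466 - 4Q)q_J - (144q_J). Setting ∂π_J/∂q_J = 0: 322 - 8q_J - 4(q_R) = 0.
Rigel's profit: π_R = (466 - 4Q)q_R - (210q_R). Setting ∂π_R/∂q_R = 0: 256 - 8q_R - 4(q_J) = 0.
Rearranging gives the reaction functions q_J = (322 - 4q_R)/8 and q_R = (256 - 4q_J)/8.
Substituting one into the other gives q_J = 97/3 and q_R = 95/6.
Price P = 466 - 4·(289/6) = 820/3.
Juno's profit: (820/3 - 144)·(97/3) = 4181.7778.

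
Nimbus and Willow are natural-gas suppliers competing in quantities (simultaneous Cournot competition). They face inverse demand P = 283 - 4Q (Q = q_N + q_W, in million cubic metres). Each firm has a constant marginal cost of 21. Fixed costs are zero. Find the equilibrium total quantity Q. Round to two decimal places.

43.67

Each firm earns π_i = (283 - 4Q)q_i - 21q_i.
First-order condition (treating rivals' output as given): 262 - 8q_i - 4q_j = 0.
With identical firms every q_j equals q_i, so q_j = q_i and 262 = 12q_i, giving q_i = 131/6.
Total output Q = 131/6 + 131/6 = 131/3.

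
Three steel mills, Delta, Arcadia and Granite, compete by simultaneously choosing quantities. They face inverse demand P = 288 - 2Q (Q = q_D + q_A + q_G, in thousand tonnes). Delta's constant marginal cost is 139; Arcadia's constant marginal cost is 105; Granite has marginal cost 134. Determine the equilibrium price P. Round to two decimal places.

Delta's profit: π_D = (288 - 2Q)q_D - (139q_D). Setting ∂π_D/∂q_D = 0: 149 - 4q_D - 2(q_A + q_G) = 0.
Arcadia's first-order condition: 183 - 4q_A - 2(q_D + q_G) = 0.
Granite's first-order condition: 154 - 4q_G - 2(q_D + q_A) = 0.
Summing all 3 equations gives 486 − 8Q = 0, hence Q = 243/4.
Back-substituting: q_D = (149 − 243/2)/2 = 55/4, q_A = (183 − 243/2)/2 = 123/4, q_G = (154 − 243/2)/2 = 65/4.
Total output Q = 243/4, so price P = 288 - 2·(243/4) = 333/2.

166.50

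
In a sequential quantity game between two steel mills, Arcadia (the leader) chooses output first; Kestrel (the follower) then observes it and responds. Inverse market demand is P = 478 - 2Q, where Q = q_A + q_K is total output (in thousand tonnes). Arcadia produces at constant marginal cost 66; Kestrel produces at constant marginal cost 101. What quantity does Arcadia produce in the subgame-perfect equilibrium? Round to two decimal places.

111.75

Solve by backward induction. Given q_A, the follower Kestrel maximises π_K = (478 - 2q_A - 2q_K)q_K - 101q_K.
Setting the follower's marginal profit to zero, 377 - 2q_A - 4q_K = 0, i.e. q_K = (377 - 2q_A)/4.
Arcadia substitutes q_K(q_A) into its own profit: π_A = q_A(478 - 2q_A - (377 - 2q_A)/2) - 66q_A = (579/2 - q_A)q_A - 66q_A.
The leader's first-order condition 447/2 - 2q_A = 0 yields q_A = 447/4.
Then q_K = (377 - 2·(447/4))/4 = 307/8.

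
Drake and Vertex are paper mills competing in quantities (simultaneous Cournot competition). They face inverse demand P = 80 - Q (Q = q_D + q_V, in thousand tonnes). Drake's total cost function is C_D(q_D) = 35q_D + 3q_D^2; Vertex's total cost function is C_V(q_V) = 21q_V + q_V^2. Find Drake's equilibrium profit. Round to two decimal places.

60.94

Drake's profit: π_D = (80 - Q)q_D - (35q_D + 3q_D²). Setting ∂π_D/∂q_D = 0: 45 - 8q_D - (q_V) = 0.
Vertex's first-order condition: 59 - 4q_V - (q_D) = 0.
Best responses: q_D = (45 - q_V)/8, q_V = (59 - q_D)/4.
Substituting one into the other gives q_D = 121/31 and q_V = 427/31.
Price P = 80 - 548/31 = 1932/31.
Drake's profit: (1932/31)·(121/31) - 35·(121/31) - 3(121/31)² = 60.9407.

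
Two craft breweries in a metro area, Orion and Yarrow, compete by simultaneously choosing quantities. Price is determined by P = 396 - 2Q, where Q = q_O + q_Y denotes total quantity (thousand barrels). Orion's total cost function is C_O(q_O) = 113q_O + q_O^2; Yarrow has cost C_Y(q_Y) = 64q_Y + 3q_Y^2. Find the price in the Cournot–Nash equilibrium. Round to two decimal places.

267.71

Orion's profit: π_O = (396 - 2Q)q_O - (113q_O + q_O²). Setting ∂π_O/∂q_O = 0: 283 - 6q_O - 2(q_Y) = 0.
Yarrow's profit: π_Y = (396 - 2Q)q_Y - (64q_Y + 3q_Y²). Setting ∂π_Y/∂q_Y = 0: 332 - 10q_Y - 2(q_O) = 0.
Best responses: q_O = (283 - 2q_Y)/6, q_Y = (332 - 2q_O)/10.
Substituting one into the other gives q_O = 1083/28 and q_Y = 713/28.
Total output Q = 449/7, so price P = 396 - 2·(449/7) = 1874/7.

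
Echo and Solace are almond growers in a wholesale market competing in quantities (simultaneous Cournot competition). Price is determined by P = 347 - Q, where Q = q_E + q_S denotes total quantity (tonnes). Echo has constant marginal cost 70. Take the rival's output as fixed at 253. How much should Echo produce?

12

With the rival's output fixed at 253, Echo's profit is π_E = (347 - 253 - q_E)q_E - (70q_E) = (94 - q_E)q_E - (70q_E).
∂π_E/∂q_E = 24 - 2q_E = 0, so q_E = 12.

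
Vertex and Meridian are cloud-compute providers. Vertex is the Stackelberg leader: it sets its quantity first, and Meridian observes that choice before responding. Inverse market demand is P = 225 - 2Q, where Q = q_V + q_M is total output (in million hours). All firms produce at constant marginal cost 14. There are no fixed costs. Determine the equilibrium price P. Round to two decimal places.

66.75

The follower Meridian best-responds to any q_V: π_M = (225 - 2Q)q_M - 14q_M.
∂π_M/∂q_M = 211 - 2q_V - 4q_M = 0 gives the reaction function q_M = (211 - 2q_V)/4.
Vertex substitutes q_M(q_V) into its own profit: π_V = q_V(225 - 2q_V - (211 - 2q_V)/2) - 14q_V = (239/2 - q_V)q_V - 14q_V.
Maximising: ∂π_V/∂q_V = 211/2 - 2q_V = 0, giving q_V = 211/4.
Then q_M = (211 - 2·(211/4))/4 = 211/8.
Total output Q = 633/8, so price P = 225 - 2·(633/8) = 267/4.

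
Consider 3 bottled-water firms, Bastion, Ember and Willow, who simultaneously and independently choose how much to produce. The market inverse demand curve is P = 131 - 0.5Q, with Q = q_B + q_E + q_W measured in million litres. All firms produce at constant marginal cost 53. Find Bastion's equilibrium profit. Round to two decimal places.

760.50

Each firm earns π_i = (131 - 0.5Q)q_i - 53q_i.
First-order condition (treating rivals' output as given): 78 - q_i - (1/2)·Σ_{j≠i} q_j = 0.
With identical firms every q_j equals q_i, so Σ_{j≠i} q_j = 2q_i and 78 = 2q_i, giving q_i = 39.
Price P = 131 - (1/2)·117 = 145/2.
Bastion's profit: (145/2 - 53)·39 = 1521/2.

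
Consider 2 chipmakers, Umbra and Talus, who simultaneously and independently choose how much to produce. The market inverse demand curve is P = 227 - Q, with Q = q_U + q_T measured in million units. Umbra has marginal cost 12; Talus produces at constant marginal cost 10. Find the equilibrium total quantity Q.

144

Umbra's profit: π_U = (227 - Q)q_U - (12q_U). Setting ∂π_U/∂q_U = 0: 215 - 2q_U - (q_T) = 0.
Talus's first-order condition: 217 - 2q_T - (q_U) = 0.
Best responses: q_U = (215 - q_T)/2, q_T = (217 - q_U)/2.
Solving the pair: q_U = 71, q_T = 73.
Total output Q = 71 + 73 = 144.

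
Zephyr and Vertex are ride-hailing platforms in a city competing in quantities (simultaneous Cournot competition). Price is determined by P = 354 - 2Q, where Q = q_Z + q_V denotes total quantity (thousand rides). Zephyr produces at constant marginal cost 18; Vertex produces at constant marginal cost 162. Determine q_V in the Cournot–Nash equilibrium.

8

Zephyr's profit: π_Z = (354 - 2Q)q_Z - (18q_Z). Setting ∂π_Z/∂q_Z = 0: 336 - 4q_Z - 2(q_V) = 0.
Vertex's first-order condition: 192 - 4q_V - 2(q_Z) = 0.
Best responses: q_Z = (336 - 2q_V)/4, q_V = (192 - 2q_Z)/4.
Solving the pair: q_Z = 80, q_V = 8.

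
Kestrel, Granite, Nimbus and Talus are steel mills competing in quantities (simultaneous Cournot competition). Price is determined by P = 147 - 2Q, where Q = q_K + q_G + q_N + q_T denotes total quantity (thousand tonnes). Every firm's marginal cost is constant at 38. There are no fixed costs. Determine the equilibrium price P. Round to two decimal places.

59.80

Each firm earns π_i = (147 - 2Q)q_i - 38q_i.
Setting ∂π_i/∂q_i = 0 with rivals' quantities fixed: 109 - 4q_i - 2·Σ_{j≠i} q_j = 0.
With identical firms every q_j equals q_i, so Σ_{j≠i} q_j = 3q_i and 109 = 10q_i, giving q_i = 109/10.
Total output Q = 218/5, so price P = 147 - 2·(218/5) = 299/5.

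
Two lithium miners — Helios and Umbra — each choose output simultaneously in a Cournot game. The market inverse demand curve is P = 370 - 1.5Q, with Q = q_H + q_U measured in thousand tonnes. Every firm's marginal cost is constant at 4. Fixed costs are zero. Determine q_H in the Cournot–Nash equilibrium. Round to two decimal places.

Each firm earns π_i = (370 - 1.5Q)q_i - 4q_i.
Setting ∂π_i/∂q_i = 0 with rivals' quantities fixed: 366 - 3q_i - (3/2)q_j = 0.
With identical firms every q_j equals q_i, so q_j = q_i and 366 = (9/2)q_i, giving q_i = 244/3.

81.33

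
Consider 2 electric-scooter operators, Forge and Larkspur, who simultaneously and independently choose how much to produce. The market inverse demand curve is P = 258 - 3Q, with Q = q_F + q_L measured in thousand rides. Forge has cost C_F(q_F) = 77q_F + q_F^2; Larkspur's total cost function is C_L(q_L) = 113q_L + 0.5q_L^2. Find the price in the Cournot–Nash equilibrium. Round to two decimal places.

Forge's profit: π_F = (258 - 3Q)q_F - (77q_F + q_F²). Setting ∂π_F/∂q_F = 0: 181 - 8q_F - 3(q_L) = 0.
Larkspur's first-order condition: 145 - 7q_L - 3(q_F) = 0.
Rearranging gives the reaction functions q_F = (181 - 3q_L)/8 and q_L = (145 - 3q_F)/7.
Solving the pair: q_F = 832/47, q_L = 617/47.
Total output Q = 1449/47, so price P = 258 - 3·(1449/47) = 165.5106.

165.51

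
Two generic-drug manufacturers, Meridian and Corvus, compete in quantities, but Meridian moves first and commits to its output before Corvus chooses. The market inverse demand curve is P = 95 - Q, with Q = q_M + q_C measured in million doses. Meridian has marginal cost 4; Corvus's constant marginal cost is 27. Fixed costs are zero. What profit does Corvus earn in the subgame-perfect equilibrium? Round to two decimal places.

30.25

Solve by backward induction. Given q_M, the follower Corvus maximises π_C = (95 - q_M - q_C)q_C - 27q_C.
Setting the follower's marginal profit to zero, 68 - q_M - 2q_C = 0, i.e. q_C = (68 - q_M)/2.
Meridian substitutes q_C(q_M) into its own profit: π_M = q_M(95 - q_M - (68 - q_M)/2) - 4q_M = (61 - (1/2)q_M)q_M - 4q_M.
Leader FOC: 57 - q_M = 0, so q_M = 57.
Then q_C = (68 - 57)/2 = 11/2.
Price P = 95 - 125/2 = 65/2.
Corvus's profit: (65/2 - 27)·(11/2) = 121/4.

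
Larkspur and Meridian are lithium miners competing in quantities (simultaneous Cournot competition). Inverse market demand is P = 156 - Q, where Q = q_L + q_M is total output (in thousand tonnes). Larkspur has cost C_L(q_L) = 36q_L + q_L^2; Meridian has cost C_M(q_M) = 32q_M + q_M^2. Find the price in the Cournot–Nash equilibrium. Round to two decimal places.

Larkspur's profit: π_L = (156 - Q)q_L - (36q_L + q_L²). Setting ∂π_L/∂q_L = 0: 120 - 4q_L - (q_M) = 0.
Meridian's first-order condition: 124 - 4q_M - (q_L) = 0.
So q_L = (120 - q_M)/4 and q_M = (124 - q_L)/4.
Solving the pair: q_L = 356/15, q_M = 376/15.
Total output Q = 244/5, so price P = 156 - 244/5 = 536/5.

107.20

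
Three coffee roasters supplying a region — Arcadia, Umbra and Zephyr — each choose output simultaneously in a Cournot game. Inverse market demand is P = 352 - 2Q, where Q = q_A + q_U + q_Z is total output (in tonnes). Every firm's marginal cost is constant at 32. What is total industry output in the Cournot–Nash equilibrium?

120

A representative firm's profit is π_i = q_i(352 - 2Q) - 32q_i.
Setting ∂π_i/∂q_i = 0 with rivals' quantities fixed: 320 - 4q_i - 2·Σ_{j≠i} q_j = 0.
With identical firms every q_j equals q_i, so Σ_{j≠i} q_j = 2q_i and 320 = 8q_i, giving q_i = 40.
Total output Q = 40 + 40 + 40 = 120.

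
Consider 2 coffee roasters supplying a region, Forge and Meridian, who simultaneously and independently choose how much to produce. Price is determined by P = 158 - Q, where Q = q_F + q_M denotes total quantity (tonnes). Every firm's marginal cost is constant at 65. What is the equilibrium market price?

Each firm earns π_i = (158 - Q)q_i - 65q_i.
First-order condition (treating rivals' output as given): 93 - 2q_i - q_j = 0.
By symmetry each firm produces the same amount; substituting q_j = q_i yields q_i = 93/3 = 31.
Total output Q = 62, so price P = 158 - 62 = 96.

96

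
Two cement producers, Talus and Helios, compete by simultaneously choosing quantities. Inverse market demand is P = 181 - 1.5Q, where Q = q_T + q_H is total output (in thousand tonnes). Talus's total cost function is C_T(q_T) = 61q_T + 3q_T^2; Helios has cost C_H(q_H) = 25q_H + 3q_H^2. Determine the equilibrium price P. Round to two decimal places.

141.57

Talus's profit: π_T = (181 - 1.5Q)q_T - (61q_T + 3q_T²). Setting ∂π_T/∂q_T = 0: 120 - 9q_T - (3/2)(q_H) = 0.
Helios's profit: π_H = (181 - 1.5Q)q_H - (25q_H + 3q_H²). Setting ∂π_H/∂q_H = 0: 156 - 9q_H - (3/2)(q_T) = 0.
Rearranging gives the reaction functions q_T = (120 - (3/2)q_H)/9 and q_H = (156 - (3/2)q_T)/9.
Substituting one into the other gives q_T = 376/35 and q_H = 544/35.
Total output Q = 184/7, so price P = 181 - (3/2)·(184/7) = 991/7.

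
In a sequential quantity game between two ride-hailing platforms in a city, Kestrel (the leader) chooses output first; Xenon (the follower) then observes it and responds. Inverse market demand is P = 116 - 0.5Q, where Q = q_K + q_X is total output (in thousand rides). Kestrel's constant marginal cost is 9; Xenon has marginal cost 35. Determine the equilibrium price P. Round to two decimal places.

42.25

Solve by backward induction. Given q_K, the follower Xenon maximises π_X = (116 - (1/2)q_K - (1/2)q_X)q_X - 35q_X.
∂π_X/∂q_X = 81 - (1/2)q_K - q_X = 0 gives the reaction function q_X = (81 - (1/2)q_K).
The leader anticipates this reaction. Substituting into P = 116 - 0.5Q gives P = 151/2 - (1/4)q_K, so π_K = (151/2 - (1/4)q_K)q_K - 9q_K.
Maximising: ∂π_K/∂q_K = 133/2 - (1/2)q_K = 0, giving q_K = 133.
Then q_X = (81 - (1/2)·133) = 29/2.
Total output Q = 295/2, so price P = 116 - (1/2)·(295/2) = 169/4.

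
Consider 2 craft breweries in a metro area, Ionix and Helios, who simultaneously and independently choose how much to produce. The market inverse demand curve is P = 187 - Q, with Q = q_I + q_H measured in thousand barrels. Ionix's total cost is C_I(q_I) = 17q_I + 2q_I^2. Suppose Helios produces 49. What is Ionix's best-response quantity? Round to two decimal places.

With the rival's output fixed at 49, Ionix's profit is π_I = (187 - 49 - q_I)q_I - (17q_I + 2q_I²) = (138 - q_I)q_I - (17q_I + 2q_I²).
∂π_I/∂q_I = 121 - 6q_I = 0, so q_I = 121/6.

20.17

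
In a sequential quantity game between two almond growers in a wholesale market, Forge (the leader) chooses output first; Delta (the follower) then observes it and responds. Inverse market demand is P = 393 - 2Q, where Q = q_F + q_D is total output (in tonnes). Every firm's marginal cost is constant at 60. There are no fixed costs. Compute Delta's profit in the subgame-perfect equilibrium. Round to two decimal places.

Solve by backward induction. Given q_F, the follower Delta maximises π_D = (393 - 2q_F - 2q_D)q_D - 60q_D.
Follower FOC: 333 - 2q_F - 4q_D = 0, so q_D(q_F) = (333 - 2q_F)/4.
Forge substitutes q_D(q_F) into its own profit: π_F = q_F(393 - 2q_F - (333 - 2q_F)/2) - 60q_F = (453/2 - q_F)q_F - 60q_F.
The leader's first-order condition 333/2 - 2q_F = 0 yields q_F = 333/4.
Then q_D = (333 - 2·(333/4))/4 = 333/8.
Price P = 393 - 2·(999/8) = 573/4.
Delta's profit: (573/4 - 60)·(333/8) = 3465.2813.

3465.28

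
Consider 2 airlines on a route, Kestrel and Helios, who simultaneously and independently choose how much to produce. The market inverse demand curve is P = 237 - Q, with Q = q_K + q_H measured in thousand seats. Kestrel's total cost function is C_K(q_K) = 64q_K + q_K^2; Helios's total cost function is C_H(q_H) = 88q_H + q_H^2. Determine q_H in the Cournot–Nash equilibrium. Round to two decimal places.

Kestrel's profit: π_K = (237 - Q)q_K - (64q_K + q_K²). Setting ∂π_K/∂q_K = 0: 173 - 4q_K - (q_H) = 0.
Helios's profit: π_H = (237 - Q)q_H - (88q_H + q_H²). Setting ∂π_H/∂q_H = 0: 149 - 4q_H - (q_K) = 0.
So q_K = (173 - q_H)/4 and q_H = (149 - q_K)/4.
Substituting one into the other gives q_K = 181/5 and q_H = 141/5.

28.20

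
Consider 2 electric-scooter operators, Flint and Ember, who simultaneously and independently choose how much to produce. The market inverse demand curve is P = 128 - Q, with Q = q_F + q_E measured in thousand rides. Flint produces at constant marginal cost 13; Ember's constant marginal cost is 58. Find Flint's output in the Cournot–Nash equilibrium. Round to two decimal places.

53.33

Flint's profit: π_F = (128 - Q)q_F - (13q_F). Setting ∂π_F/∂q_F = 0: 115 - 2q_F - (q_E) = 0.
Ember's profit: π_E = (128 - Q)q_E - (58q_E). Setting ∂π_E/∂q_E = 0: 70 - 2q_E - (q_F) = 0.
Rearranging gives the reaction functions q_F = (115 - q_E)/2 and q_E = (70 - q_F)/2.
Solving the pair: q_F = 160/3, q_E = 25/3.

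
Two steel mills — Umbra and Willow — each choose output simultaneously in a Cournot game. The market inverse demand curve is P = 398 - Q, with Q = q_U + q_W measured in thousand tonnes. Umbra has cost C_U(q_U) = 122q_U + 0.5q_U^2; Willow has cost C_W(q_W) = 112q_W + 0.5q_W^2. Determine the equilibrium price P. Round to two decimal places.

257.50

Umbra's profit: π_U = (398 - Q)q_U - (122q_U + (1/2)q_U²). Setting ∂π_U/∂q_U = 0: 276 - 3q_U - (q_W) = 0.
Willow's profit: π_W = (398 - Q)q_W - (112q_W + (1/2)q_W²). Setting ∂π_W/∂q_W = 0: 286 - 3q_W - (q_U) = 0.
So q_U = (276 - q_W)/3 and q_W = (286 - q_U)/3.
Substituting one into the other gives q_U = 271/4 and q_W = 291/4.
Total output Q = 281/2, so price P = 398 - 281/2 = 515/2.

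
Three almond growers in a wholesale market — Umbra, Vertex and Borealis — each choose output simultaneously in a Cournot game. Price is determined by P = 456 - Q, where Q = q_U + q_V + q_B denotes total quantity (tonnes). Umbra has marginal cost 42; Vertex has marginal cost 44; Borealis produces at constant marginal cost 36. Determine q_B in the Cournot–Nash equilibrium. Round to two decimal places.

Umbra's profit: π_U = (456 - Q)q_U - (42q_U). Setting ∂π_U/∂q_U = 0: 414 - 2q_U - (q_V + q_B) = 0.
Vertex's first-order condition: 412 - 2q_V - (q_U + q_B) = 0.
Borealis's profit: π_B = (456 - Q)q_B - (36q_B). Setting ∂π_B/∂q_B = 0: 420 - 2q_B - (q_U + q_V) = 0.
Adding the 3 first-order conditions: 1246 − 4Q = 0, so Q = 623/2.
Back-substituting: q_U = (414 − 623/2) = 205/2, q_V = (412 − 623/2) = 201/2, q_B = (420 − 623/2) = 217/2.

108.50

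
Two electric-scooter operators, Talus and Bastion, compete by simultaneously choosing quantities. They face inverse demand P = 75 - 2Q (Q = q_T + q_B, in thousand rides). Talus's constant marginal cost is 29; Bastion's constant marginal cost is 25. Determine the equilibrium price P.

43

Talus's profit: π_T = (75 - 2Q)q_T - (29q_T). Setting ∂π_T/∂q_T = 0: 46 - 4q_T - 2(q_B) = 0.
Bastion's profit: π_B = (75 - 2Q)q_B - (25q_B). Setting ∂π_B/∂q_B = 0: 50 - 4q_B - 2(q_T) = 0.
So q_T = (46 - 2q_B)/4 and q_B = (50 - 2q_T)/4.
Substituting one into the other gives q_T = 7 and q_B = 9.
Total output Q = 16, so price P = 75 - 2·16 = 43.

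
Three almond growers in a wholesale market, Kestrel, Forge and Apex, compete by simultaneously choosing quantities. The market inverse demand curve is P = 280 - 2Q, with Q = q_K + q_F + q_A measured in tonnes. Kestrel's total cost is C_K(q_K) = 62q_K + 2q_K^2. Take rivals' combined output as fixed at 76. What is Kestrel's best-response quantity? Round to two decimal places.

8.25

With rivals' combined output fixed at 76, Kestrel's profit is π_K = (280 - 2·76 - 2q_K)q_K - (62q_K + 2q_K²) = (128 - 2q_K)q_K - (62q_K + 2q_K²).
∂π_K/∂q_K = 66 - 8q_K = 0, so q_K = 33/4.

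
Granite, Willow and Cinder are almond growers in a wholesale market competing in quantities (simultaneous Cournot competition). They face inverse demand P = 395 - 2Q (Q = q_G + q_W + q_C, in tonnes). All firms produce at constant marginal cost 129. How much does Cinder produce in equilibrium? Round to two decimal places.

33.25

Each firm earns π_i = (395 - 2Q)q_i - 129q_i.
Setting ∂π_i/∂q_i = 0 with rivals' quantities fixed: 266 - 4q_i - 2·Σ_{j≠i} q_j = 0.
With identical firms every q_j equals q_i, so Σ_{j≠i} q_j = 2q_i and 266 = 8q_i, giving q_i = 133/4.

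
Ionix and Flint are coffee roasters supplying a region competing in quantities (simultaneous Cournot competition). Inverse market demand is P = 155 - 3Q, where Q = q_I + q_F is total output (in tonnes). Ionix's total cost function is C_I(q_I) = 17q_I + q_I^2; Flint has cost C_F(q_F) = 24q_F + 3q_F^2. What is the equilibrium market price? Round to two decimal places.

Ionix's profit: π_I = (155 - 3Q)q_I - (17q_I + q_I²). Setting ∂π_I/∂q_I = 0: 138 - 8q_I - 3(q_F) = 0.
Flint's profit: π_F = (155 - 3Q)q_F - (24q_F + 3q_F²). Setting ∂π_F/∂q_F = 0: 131 - 12q_F - 3(q_I) = 0.
So q_I = (138 - 3q_F)/8 and q_F = (131 - 3q_I)/12.
Substituting one into the other gives q_I = 421/29 and q_F = 634/87.
Total output Q = 1897/87, so price P = 155 - 3·(1897/87) = 89.5862.

89.59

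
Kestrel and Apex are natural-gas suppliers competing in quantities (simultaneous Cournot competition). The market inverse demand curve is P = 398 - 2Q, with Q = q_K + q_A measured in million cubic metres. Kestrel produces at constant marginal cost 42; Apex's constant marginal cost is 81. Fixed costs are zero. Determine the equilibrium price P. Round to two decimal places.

173.67

Kestrel's profit: π_K = (398 - 2Q)q_K - (42q_K). Setting ∂π_K/∂q_K = 0: 356 - 4q_K - 2(q_A) = 0.
Apex's profit: π_A = (398 - 2Q)q_A - (81q_A). Setting ∂π_A/∂q_A = 0: 317 - 4q_A - 2(q_K) = 0.
So q_K = (356 - 2q_A)/4 and q_A = (317 - 2q_K)/4.
Solving the pair: q_K = 395/6, q_A = 139/3.
Total output Q = 673/6, so price P = 398 - 2·(673/6) = 521/3.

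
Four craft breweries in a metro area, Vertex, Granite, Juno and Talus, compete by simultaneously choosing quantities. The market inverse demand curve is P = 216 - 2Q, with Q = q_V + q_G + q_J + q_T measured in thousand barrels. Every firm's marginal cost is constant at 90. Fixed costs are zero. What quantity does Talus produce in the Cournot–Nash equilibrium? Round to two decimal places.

A representative firm's profit is π_i = q_i(216 - 2Q) - 90q_i.
Setting ∂π_i/∂q_i = 0 with rivals' quantities fixed: 126 - 4q_i - 2·Σ_{j≠i} q_j = 0.
With identical firms every q_j equals q_i, so Σ_{j≠i} q_j = 3q_i and 126 = 10q_i, giving q_i = 63/5.

12.60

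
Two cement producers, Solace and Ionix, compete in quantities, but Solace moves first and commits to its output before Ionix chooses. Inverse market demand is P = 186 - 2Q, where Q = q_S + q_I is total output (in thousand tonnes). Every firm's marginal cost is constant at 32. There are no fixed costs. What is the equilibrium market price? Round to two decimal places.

70.50

The follower Ionix best-responds to any q_S: π_I = (186 - 2Q)q_I - 32q_I.
Setting the follower's marginal profit to zero, 154 - 2q_S - 4q_I = 0, i.e. q_I = (154 - 2q_S)/4.
Solace substitutes q_I(q_S) into its own profit: π_S = q_S(186 - 2q_S - (154 - 2q_S)/2) - 32q_S = (109 - q_S)q_S - 32q_S.
Maximising: ∂π_S/∂q_S = 77 - 2q_S = 0, giving q_S = 77/2.
Then q_I = (154 - 2·(77/2))/4 = 77/4.
Total output Q = 231/4, so price P = 186 - 2·(231/4) = 141/2.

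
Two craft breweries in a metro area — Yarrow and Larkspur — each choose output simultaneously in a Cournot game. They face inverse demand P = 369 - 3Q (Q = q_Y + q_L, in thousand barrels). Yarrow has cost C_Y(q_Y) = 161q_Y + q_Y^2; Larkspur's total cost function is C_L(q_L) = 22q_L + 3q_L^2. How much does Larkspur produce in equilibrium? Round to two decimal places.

Yarrow's profit: π_Y = (369 - 3Q)q_Y - (161q_Y + q_Y²). Setting ∂π_Y/∂q_Y = 0: 208 - 8q_Y - 3(q_L) = 0.
Larkspur's first-order condition: 347 - 12q_L - 3(q_Y) = 0.
Best responses: q_Y = (208 - 3q_L)/8, q_L = (347 - 3q_Y)/12.
Solving the pair: q_Y = 485/29, q_L = 24.7356.

24.74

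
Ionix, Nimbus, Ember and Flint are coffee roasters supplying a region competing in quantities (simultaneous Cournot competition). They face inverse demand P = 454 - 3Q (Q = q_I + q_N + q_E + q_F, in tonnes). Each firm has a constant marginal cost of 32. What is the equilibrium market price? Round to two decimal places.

116.40

Each firm earns π_i = (454 - 3Q)q_i - 32q_i.
Setting ∂π_i/∂q_i = 0 with rivals' quantities fixed: 422 - 6q_i - 3·Σ_{j≠i} q_j = 0.
With identical firms every q_j equals q_i, so Σ_{j≠i} q_j = 3q_i and 422 = 15q_i, giving q_i = 422/15.
Total output Q = 1688/15, so price P = 454 - 3·(1688/15) = 582/5.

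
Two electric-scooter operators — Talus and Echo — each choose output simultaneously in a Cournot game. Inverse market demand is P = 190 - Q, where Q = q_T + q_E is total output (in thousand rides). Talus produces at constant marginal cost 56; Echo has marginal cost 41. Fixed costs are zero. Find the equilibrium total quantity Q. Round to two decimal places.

Talus's profit: π_T = (190 - Q)q_T - (56q_T). Setting ∂π_T/∂q_T = 0: 134 - 2q_T - (q_E) = 0.
Echo's profit: π_E = (190 - Q)q_E - (41q_E). Setting ∂π_E/∂q_E = 0: 149 - 2q_E - (q_T) = 0.
Rearranging gives the reaction functions q_T = (134 - q_E)/2 and q_E = (149 - q_T)/2.
Substituting one into the other gives q_T = 119/3 and q_E = 164/3.
Total output Q = 119/3 + 164/3 = 283/3.

94.33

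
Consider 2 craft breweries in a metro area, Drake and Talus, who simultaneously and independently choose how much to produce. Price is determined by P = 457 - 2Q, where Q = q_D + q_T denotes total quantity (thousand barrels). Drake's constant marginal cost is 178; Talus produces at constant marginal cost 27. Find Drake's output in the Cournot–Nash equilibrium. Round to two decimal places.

Drake's profit: π_D = (457 - 2Q)q_D - (178q_D). Setting ∂π_D/∂q_D = 0: 279 - 4q_D - 2(q_T) = 0.
Talus's first-order condition: 430 - 4q_T - 2(q_D) = 0.
Best responses: q_D = (279 - 2q_T)/4, q_T = (430 - 2q_D)/4.
Solving the pair: q_D = 64/3, q_T = 581/6.

21.33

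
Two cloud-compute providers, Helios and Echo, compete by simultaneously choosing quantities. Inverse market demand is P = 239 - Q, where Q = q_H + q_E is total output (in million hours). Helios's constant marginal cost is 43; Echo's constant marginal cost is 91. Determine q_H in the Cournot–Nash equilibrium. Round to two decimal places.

Helios's profit: π_H = (239 - Q)q_H - (43q_H). Setting ∂π_H/∂q_H = 0: 196 - 2q_H - (q_E) = 0.
Echo's first-order condition: 148 - 2q_E - (q_H) = 0.
So q_H = (196 - q_E)/2 and q_E = (148 - q_H)/2.
Solving the pair: q_H = 244/3, q_E = 100/3.

81.33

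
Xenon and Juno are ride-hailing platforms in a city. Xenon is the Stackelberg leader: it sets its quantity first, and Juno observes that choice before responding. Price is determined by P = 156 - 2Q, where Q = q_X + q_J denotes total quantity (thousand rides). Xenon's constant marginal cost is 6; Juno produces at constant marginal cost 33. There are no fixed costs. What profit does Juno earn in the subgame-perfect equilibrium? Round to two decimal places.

148.78

Solve by backward induction. Given q_X, the follower Juno maximises π_J = (156 - 2q_X - 2q_J)q_J - 33q_J.
∂π_J/∂q_J = 123 - 2q_X - 4q_J = 0 gives the reaction function q_J = (123 - 2q_X)/4.
Xenon substitutes q_J(q_X) into its own profit: π_X = q_X(156 - 2q_X - (123 - 2q_X)/2) - 6q_X = (189/2 - q_X)q_X - 6q_X.
Maximising: ∂π_X/∂q_X = 177/2 - 2q_X = 0, giving q_X = 177/4.
Then q_J = (123 - 2·(177/4))/4 = 69/8.
Price P = 156 - 2·(423/8) = 201/4.
Juno's profit: (201/4 - 33)·(69/8) = 148.7813.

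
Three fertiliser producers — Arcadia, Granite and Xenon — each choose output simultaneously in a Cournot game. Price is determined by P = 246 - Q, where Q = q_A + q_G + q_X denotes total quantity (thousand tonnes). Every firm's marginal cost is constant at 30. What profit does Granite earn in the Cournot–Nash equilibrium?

Each firm earns π_i = (246 - Q)q_i - 30q_i.
First-order condition (treating rivals' output as given): 216 - 2q_i - Σ_{j≠i} q_j = 0.
By symmetry each firm produces the same amount; substituting Σ_{j≠i} q_j = 2q_i yields q_i = 216/4 = 54.
Price P = 246 - 162 = 84.
Granite's profit: (84 - 30)·54 = 2916.

2916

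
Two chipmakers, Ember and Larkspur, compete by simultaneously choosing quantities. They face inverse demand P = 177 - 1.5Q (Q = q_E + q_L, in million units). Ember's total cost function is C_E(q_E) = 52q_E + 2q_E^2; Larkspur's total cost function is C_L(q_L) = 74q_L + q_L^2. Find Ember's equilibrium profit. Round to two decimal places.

722.38

Ember's profit: π_E = (177 - 1.5Q)q_E - (52q_E + 2q_E²). Setting ∂π_E/∂q_E = 0: 125 - 7q_E - (3/2)(q_L) = 0.
Larkspur's first-order condition: 103 - 5q_L - (3/2)(q_E) = 0.
Best responses: q_E = (125 - (3/2)q_L)/7, q_L = (103 - (3/2)q_E)/5.
Substituting one into the other gives q_E = 1882/131 and q_L = 16.2901.
Price P = 177 - (3/2)·30.6565 = 131.0153.
Ember's profit: 131.0153·(1882/131) - 52·(1882/131) - 2(1882/131)² = 722.3783.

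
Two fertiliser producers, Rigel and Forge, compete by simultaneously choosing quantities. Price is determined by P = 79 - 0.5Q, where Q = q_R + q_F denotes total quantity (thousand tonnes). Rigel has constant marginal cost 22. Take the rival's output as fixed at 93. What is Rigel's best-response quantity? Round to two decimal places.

With the rival's output fixed at 93, Rigel's profit is π_R = (79 - (1/2)·93 - (1/2)q_R)q_R - (22q_R) = (65/2 - (1/2)q_R)q_R - (22q_R).
∂π_R/∂q_R = 21/2 - q_R = 0, so q_R = 21/2.

10.50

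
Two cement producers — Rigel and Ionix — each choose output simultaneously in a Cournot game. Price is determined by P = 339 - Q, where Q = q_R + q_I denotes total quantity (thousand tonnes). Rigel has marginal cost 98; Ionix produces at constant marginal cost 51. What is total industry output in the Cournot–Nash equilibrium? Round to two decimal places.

176.33

Rigel's profit: π_R = (339 - Q)q_R - (98q_R). Setting ∂π_R/∂q_R = 0: 241 - 2q_R - (q_I) = 0.
Ionix's profit: π_I = (339 - Q)q_I - (51q_I). Setting ∂π_I/∂q_I = 0: 288 - 2q_I - (q_R) = 0.
So q_R = (241 - q_I)/2 and q_I = (288 - q_R)/2.
Substituting one into the other gives q_R = 194/3 and q_I = 335/3.
Total output Q = 194/3 + 335/3 = 529/3.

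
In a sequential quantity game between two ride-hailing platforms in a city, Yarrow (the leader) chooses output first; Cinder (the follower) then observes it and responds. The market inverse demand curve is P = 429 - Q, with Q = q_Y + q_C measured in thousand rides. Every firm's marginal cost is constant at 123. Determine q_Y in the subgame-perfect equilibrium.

153

Solve by backward induction. Given q_Y, the follower Cinder maximises π_C = (429 - q_Y - q_C)q_C - 123q_C.
∂π_C/∂q_C = 306 - q_Y - 2q_C = 0 gives the reaction function q_C = (306 - q_Y)/2.
The leader anticipates this reaction. Substituting into P = 429 - Q gives P = 276 - (1/2)q_Y, so π_Y = (276 - (1/2)q_Y)q_Y - 123q_Y.
Maximising: ∂π_Y/∂q_Y = 153 - q_Y = 0, giving q_Y = 153.
Then q_C = (306 - 153)/2 = 153/2.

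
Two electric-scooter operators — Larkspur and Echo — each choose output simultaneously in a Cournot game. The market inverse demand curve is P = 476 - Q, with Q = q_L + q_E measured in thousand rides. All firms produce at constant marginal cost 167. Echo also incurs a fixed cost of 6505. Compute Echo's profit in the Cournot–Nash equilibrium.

4104

Each firm earns π_i = (476 - Q)q_i - 167q_i.
Setting ∂π_i/∂q_i = 0 with rivals' quantities fixed: 309 - 2q_i - q_j = 0.
By symmetry each firm produces the same amount; substituting q_j = q_i yields q_i = 309/3 = 103.
Price P = 476 - 206 = 270.
Echo's profit: (270 - 167)·103 - 6505 = 4104.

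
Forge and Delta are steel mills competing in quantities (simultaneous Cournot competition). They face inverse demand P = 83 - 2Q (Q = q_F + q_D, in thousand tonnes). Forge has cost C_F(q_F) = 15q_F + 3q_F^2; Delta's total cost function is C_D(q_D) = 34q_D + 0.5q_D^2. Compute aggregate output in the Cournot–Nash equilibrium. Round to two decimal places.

Forge's profit: π_F = (83 - 2Q)q_F - (15q_F + 3q_F²). Setting ∂π_F/∂q_F = 0: 68 - 10q_F - 2(q_D) = 0.
Delta's profit: π_D = (83 - 2Q)q_D - (34q_D + (1/2)q_D²). Setting ∂π_D/∂q_D = 0: 49 - 5q_D - 2(q_F) = 0.
Best responses: q_F = (68 - 2q_D)/10, q_D = (49 - 2q_F)/5.
Substituting one into the other gives q_F = 121/23 and q_D = 177/23.
Total output Q = 121/23 + 177/23 = 298/23.

12.96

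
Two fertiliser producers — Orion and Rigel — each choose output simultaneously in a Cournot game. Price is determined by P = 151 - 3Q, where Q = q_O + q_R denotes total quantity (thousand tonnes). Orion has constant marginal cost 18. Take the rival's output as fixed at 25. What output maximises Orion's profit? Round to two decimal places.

9.67

With the rival's output fixed at 25, Orion's profit is π_O = (151 - 3·25 - 3q_O)q_O - (18q_O) = (76 - 3q_O)q_O - (18q_O).
∂π_O/∂q_O = 58 - 6q_O = 0, so q_O = 29/3.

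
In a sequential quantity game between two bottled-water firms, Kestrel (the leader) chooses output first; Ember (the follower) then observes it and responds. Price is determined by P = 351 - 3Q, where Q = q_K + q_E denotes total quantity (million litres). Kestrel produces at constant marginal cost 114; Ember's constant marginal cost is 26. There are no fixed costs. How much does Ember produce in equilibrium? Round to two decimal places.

41.75

The follower Ember best-responds to any q_K: π_E = (351 - 3Q)q_E - 26q_E.
Follower FOC: 325 - 3q_K - 6q_E = 0, so q_E(q_K) = (325 - 3q_K)/6.
Kestrel substitutes q_E(q_K) into its own profit: π_K = q_K(351 - 3q_K - (325 - 3q_K)/2) - 114q_K = (377/2 - (3/2)q_K)q_K - 114q_K.
Leader FOC: 149/2 - 3q_K = 0, so q_K = 149/6.
Then q_E = (325 - 3·(149/6))/6 = 167/4.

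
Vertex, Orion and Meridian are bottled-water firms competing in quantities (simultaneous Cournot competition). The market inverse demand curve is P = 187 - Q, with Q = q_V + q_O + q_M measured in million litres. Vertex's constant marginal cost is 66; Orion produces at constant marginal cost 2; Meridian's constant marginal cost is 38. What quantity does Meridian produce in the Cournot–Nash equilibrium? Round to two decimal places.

35.25

Vertex's profit: π_V = (187 - Q)q_V - (66q_V). Setting ∂π_V/∂q_V = 0: 121 - 2q_V - (q_O + q_M) = 0.
Orion's first-order condition: 185 - 2q_O - (q_V + q_M) = 0.
Meridian's profit: π_M = (187 - Q)q_M - (38q_M). Setting ∂π_M/∂q_M = 0: 149 - 2q_M - (q_V + q_O) = 0.
Summing all 3 equations gives 455 − 4Q = 0, hence Q = 455/4.
Back-substituting: q_V = (121 − 455/4) = 29/4, q_O = (185 − 455/4) = 285/4, q_M = (149 − 455/4) = 141/4.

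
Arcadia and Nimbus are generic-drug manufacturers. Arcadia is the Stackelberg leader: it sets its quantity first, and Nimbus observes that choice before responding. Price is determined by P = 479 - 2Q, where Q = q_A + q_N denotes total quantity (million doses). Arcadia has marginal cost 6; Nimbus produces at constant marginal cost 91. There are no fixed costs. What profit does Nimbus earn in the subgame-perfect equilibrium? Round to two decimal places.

1485.13

Solve by backward induction. Given q_A, the follower Nimbus maximises π_N = (479 - 2q_A - 2q_N)q_N - 91q_N.
Follower FOC: 388 - 2q_A - 4q_N = 0, so q_N(q_A) = (388 - 2q_A)/4.
Arcadia substitutes q_N(q_A) into its own profit: π_A = q_A(479 - 2q_A - (388 - 2q_A)/2) - 6q_A = (285 - q_A)q_A - 6q_A.
Leader FOC: 279 - 2q_A = 0, so q_A = 279/2.
Then q_N = (388 - 2·(279/2))/4 = 109/4.
Price P = 479 - 2·(667/4) = 291/2.
Nimbus's profit: (291/2 - 91)·(109/4) = 1485.1250.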